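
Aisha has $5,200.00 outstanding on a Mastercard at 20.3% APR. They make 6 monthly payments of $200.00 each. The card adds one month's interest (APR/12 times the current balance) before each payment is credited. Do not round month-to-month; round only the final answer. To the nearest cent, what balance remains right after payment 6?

Monthly rate r = 20.3%/12 = 1.69167% = 0.0169167.
Each month: B ← B·(1+r) − $200.00.
Month 1: interest $87.97; balance after payment $5,087.97.
Month 2: interest $86.07; balance after payment $4,974.04.
Month 3: interest $84.14; balance after payment $4,858.18.
Month 4: interest $82.18; balance after payment $4,740.37.
Month 5: interest $80.19; balance after payment $4,620.56.
Month 6: interest $78.16; balance after payment $4,498.72.

$4,498.72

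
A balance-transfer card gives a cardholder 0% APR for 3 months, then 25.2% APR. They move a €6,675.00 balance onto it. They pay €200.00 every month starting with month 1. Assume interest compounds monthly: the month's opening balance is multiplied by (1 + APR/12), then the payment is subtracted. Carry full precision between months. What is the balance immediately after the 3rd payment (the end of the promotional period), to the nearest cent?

€6,075.00

Promo months 1–3 at r₀ = 0%/12 = 0; months 4+ at r₁ = 25.2%/12 = 0.021.
After month 3 (no interest yet): B = €6,675.00 − 3·€200.00 = €6,075.00.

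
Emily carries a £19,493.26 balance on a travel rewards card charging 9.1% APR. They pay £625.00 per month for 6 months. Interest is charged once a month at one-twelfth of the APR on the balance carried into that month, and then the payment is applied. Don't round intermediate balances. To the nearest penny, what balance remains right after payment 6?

£16,575.37

Monthly rate r = 9.1%/12 = 0.758333% = 0.00758333.
Each month: B ← B·(1+r) − £625.00.
Month 1: interest £147.82; balance after payment £19,016.08.
Month 2: interest £144.21; balance after payment £18,535.29.
Month 3: interest £140.56; balance after payment £18,050.85.
Month 4: interest £136.89; balance after payment £17,562.73.
Month 5: interest £133.18; balance after payment £17,070.92.
Month 6: interest £129.45; balance after payment £16,575.37.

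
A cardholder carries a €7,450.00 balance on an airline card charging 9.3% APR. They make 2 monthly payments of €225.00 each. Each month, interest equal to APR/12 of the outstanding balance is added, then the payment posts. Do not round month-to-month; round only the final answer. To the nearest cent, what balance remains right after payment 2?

€7,114.18

Monthly rate r = 9.3%/12 = 0.775% = 0.00775.
Each month: B ← B·(1+r) − €225.00.
Month 1: interest €57.74; balance after payment €7,282.74.
Month 2: interest €56.44; balance after payment €7,114.18.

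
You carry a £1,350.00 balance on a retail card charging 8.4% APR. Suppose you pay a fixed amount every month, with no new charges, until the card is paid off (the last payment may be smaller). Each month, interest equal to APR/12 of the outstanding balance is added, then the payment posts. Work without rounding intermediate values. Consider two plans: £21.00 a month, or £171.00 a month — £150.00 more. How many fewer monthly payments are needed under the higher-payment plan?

Monthly rate r = 8.4%/12 = 0.7% = 0.007.
At £21.00/mo: n = ⌈−ln(1 − rB₀/P)/ln(1+r)⌉ = 86 payments (last £14.80); total interest = total paid − £1,350.00 = £449.80.
At £171.00/mo: 9 payments (last £25.67); total interest £43.67.
Payments saved = 86 − 9 = 77.

77 fewer payments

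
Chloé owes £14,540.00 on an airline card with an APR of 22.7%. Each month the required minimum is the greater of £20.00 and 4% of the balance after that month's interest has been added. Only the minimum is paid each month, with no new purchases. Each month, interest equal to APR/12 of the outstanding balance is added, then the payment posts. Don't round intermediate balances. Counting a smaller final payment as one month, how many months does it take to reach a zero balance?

187 months

Monthly rate r = 22.7%/12 = 1.89167% = 0.0189167.
While 4% of the post-interest balance exceeds £20.00, each month B ← (B·(1+r))·(1 − 0.04), i.e. B shrinks by the factor (1+r)·0.96 = 0.97816.
This holds for months 1–154. Entering month 155 the balance is £484.94; 4% of the post-interest balance is now below £20.00, so the flat £20.00 minimum applies from here.
From month 155 a fixed £20.00 at rate r clears £484.94 in 33 more payments. Total: 154 + 33 = 187 months.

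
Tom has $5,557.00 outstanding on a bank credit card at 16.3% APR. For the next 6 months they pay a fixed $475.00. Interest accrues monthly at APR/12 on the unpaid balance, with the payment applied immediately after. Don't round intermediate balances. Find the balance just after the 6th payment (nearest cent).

$3,077.00

Monthly rate r = 16.3%/12 = 1.35833% = 0.0135833.
Each month: B ← B·(1+r) − $475.00.
Month 1: interest $75.48; balance after payment $5,157.48.
Month 2: interest $70.06; balance after payment $4,752.54.
Month 3: interest $64.56; balance after payment $4,342.09.
Month 4: interest $58.98; balance after payment $3,926.07.
Month 5: interest $53.33; balance after payment $3,504.40.
Month 6: interest $47.60; balance after payment $3,077.00.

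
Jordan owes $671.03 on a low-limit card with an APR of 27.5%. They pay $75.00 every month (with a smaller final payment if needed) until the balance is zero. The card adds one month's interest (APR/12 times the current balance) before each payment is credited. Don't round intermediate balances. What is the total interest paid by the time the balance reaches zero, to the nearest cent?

Monthly rate r = 27.5%/12 = 2.29167% = 0.0229167.
Payoff takes n = ⌈−ln(1 − rB₀/P)/ln(1+r)⌉ = ⌈10.127⌉ = 11 payments; the last is $9.63.
Total paid = 10·$75.00 + $9.63 = $759.63.
Total interest = total paid − principal = $759.63 − $671.03 = $88.60.

$88.60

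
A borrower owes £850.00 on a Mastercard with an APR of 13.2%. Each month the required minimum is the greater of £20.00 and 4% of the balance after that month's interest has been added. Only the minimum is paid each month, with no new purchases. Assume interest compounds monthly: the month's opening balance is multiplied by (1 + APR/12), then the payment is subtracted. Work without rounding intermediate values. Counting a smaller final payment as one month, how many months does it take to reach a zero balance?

Monthly rate r = 13.2%/12 = 1.1% = 0.011.
While 4% of the post-interest balance exceeds £20.00, each month B ← (B·(1+r))·(1 − 0.04), i.e. B shrinks by the factor (1+r)·0.96 = 0.97056.
This holds for months 1–19. Entering month 20 the balance is £481.78; 4% of the post-interest balance is now below £20.00, so the flat £20.00 minimum applies from here.
From month 20 a fixed £20.00 at rate r clears £481.78 in 29 more payments. Total: 19 + 29 = 48 months.

48 months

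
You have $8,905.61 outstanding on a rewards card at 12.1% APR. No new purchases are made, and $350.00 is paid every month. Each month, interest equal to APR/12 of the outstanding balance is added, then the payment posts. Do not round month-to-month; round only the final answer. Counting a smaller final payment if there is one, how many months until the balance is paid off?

30 payments

Monthly rate r = 12.1%/12 = 1.00833% = 0.0100833.
Recurrence: B ← B·(1+r) − $350.00.
Month 1: interest $89.80; balance after payment $8,645.41.
Month 2: interest $87.17; balance after payment $8,382.58.
Closed form: n = −ln(1 − rB₀/P)/ln(1+r) = −ln(0.74343)/ln(1.01008) ≈ 29.551, so the balance reaches zero during payment 30.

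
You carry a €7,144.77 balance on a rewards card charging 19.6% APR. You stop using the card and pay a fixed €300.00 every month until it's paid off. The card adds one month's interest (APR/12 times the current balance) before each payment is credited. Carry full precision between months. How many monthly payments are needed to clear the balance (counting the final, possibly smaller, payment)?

Monthly rate r = 19.6%/12 = 1.63333% = 0.0163333.
Recurrence: B ← B·(1+r) − €300.00.
Month 1: interest €116.70; balance after payment €6,961.47.
Month 2: interest €113.70; balance after payment €6,775.17.
Closed form: n = −ln(1 − rB₀/P)/ln(1+r) = −ln(0.61101)/ln(1.01633) ≈ 30.408, so the balance reaches zero during payment 31.

31 months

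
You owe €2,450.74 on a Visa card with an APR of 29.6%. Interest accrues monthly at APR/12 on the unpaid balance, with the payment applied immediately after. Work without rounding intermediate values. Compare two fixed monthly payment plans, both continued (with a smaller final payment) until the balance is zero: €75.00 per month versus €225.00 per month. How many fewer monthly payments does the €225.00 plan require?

Monthly rate r = 29.6%/12 = 2.46667% = 0.0246667.
At €75.00/mo: n = ⌈−ln(1 − rB₀/P)/ln(1+r)⌉ = 68 payments (last €22.95); total interest = total paid − €2,450.74 = €2,597.21.
At €225.00/mo: 13 payments (last €189.54); total interest €438.80.
Payments saved = 68 − 13 = 55.

55 fewer payments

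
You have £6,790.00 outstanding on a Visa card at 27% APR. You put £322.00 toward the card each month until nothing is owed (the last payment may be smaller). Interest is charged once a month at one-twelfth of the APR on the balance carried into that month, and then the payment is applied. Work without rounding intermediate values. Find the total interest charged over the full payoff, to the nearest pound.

Monthly rate r = 27%/12 = 2.25% = 0.0225.
Payoff takes n = ⌈−ln(1 − rB₀/P)/ln(1+r)⌉ = ⌈28.913⌉ = 29 payments; the last is £294.13.
Total paid = 28·£322.00 + £294.13 = £9,310.13.
Total interest = total paid − principal = £9,310.13 − £6,790.00 = £2,520.13.

£2,520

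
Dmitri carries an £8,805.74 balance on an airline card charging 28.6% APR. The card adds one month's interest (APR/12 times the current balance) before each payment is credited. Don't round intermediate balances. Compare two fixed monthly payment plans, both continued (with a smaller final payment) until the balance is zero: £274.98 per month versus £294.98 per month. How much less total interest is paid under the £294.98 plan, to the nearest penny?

£1,251.97

Monthly rate r = 28.6%/12 = 2.38333% = 0.0238333.
At £274.98/mo: n = ⌈−ln(1 − rB₀/P)/ln(1+r)⌉ = 62 payments (last £45.31); total interest = total paid − £8,805.74 = £8,013.35.
At £294.98/mo: 53 payments (last £228.16); total interest £6,761.38.
Interest saved = £8,013.35 − £6,761.38 = £1,251.97.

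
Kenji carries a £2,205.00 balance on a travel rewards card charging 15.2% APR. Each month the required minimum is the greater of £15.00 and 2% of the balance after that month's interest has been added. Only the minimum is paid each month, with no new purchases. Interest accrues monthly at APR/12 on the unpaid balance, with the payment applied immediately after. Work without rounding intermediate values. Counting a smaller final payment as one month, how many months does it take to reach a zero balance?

222 months

Monthly rate r = 15.2%/12 = 1.26667% = 0.0126667.
While 2% of the post-interest balance exceeds £15.00, each month B ← (B·(1+r))·(1 − 0.02), i.e. B shrinks by the factor (1+r)·0.98 = 0.99241.
This holds for months 1–144. Entering month 145 the balance is £736.45; 2% of the post-interest balance is now below £15.00, so the flat £15.00 minimum applies from here.
From month 145 a fixed £15.00 at rate r clears £736.45 in 78 more payments. Total: 144 + 78 = 222 months.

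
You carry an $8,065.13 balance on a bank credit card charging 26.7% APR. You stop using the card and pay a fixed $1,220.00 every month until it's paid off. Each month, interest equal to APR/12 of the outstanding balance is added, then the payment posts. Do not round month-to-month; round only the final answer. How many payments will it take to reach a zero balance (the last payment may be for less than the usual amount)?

Monthly rate r = 26.7%/12 = 2.225% = 0.02225.
Recurrence: B ← B·(1+r) − $1,220.00.
Month 1: interest $179.45; balance after payment $7,024.58.
Month 2: interest $156.30; balance after payment $5,960.88.
Closed form: n = −ln(1 − rB₀/P)/ln(1+r) = −ln(0.85291)/ln(1.02225) ≈ 7.230, so the balance reaches zero during payment 8.

8 months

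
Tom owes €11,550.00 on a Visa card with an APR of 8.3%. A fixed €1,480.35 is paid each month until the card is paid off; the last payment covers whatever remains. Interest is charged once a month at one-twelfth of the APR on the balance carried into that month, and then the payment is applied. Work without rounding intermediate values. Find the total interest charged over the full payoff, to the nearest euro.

Monthly rate r = 8.3%/12 = 0.691667% = 0.00691667.
Payoff takes n = ⌈−ln(1 − rB₀/P)/ln(1+r)⌉ = ⌈8.048⌉ = 9 payments; the last is €71.79.
Total paid = 8·€1,480.35 + €71.79 = €11,914.59.
Total interest = total paid − principal = €11,914.59 − €11,550.00 = €364.59.

€365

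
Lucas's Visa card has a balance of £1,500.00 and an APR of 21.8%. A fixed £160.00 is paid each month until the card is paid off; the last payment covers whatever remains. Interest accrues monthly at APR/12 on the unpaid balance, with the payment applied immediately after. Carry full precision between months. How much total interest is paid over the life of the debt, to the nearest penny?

Monthly rate r = 21.8%/12 = 1.81667% = 0.0181667.
Payoff takes n = ⌈−ln(1 − rB₀/P)/ln(1+r)⌉ = ⌈10.370⌉ = 11 payments; the last is £59.61.
Total paid = 10·£160.00 + £59.61 = £1,659.61.
Total interest = total paid − principal = £1,659.61 − £1,500.00 = £159.61.

£159.61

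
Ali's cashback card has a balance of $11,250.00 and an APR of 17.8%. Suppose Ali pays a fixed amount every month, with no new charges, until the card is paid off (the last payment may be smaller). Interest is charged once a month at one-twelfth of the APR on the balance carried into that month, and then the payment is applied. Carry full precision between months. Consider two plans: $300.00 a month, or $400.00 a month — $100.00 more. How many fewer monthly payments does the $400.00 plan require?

Monthly rate r = 17.8%/12 = 1.48333% = 0.0148333.
At $300.00/mo: n = ⌈−ln(1 − rB₀/P)/ln(1+r)⌉ = 56 payments (last $54.36); total interest = total paid − $11,250.00 = $5,304.36.
At $400.00/mo: 37 payments (last $267.19); total interest $3,417.19.
Payments saved = 56 − 37 = 19.

19 fewer payments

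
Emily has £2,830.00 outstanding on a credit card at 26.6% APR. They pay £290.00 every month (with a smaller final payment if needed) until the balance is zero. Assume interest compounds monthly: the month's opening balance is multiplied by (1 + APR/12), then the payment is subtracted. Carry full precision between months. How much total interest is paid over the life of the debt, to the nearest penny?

£394.45

Monthly rate r = 26.6%/12 = 2.21667% = 0.0221667.
Payoff takes n = ⌈−ln(1 − rB₀/P)/ln(1+r)⌉ = ⌈11.118⌉ = 12 payments; the last is £34.45.
Total paid = 11·£290.00 + £34.45 = £3,224.45.
Total interest = total paid − principal = £3,224.45 − £2,830.00 = £394.45.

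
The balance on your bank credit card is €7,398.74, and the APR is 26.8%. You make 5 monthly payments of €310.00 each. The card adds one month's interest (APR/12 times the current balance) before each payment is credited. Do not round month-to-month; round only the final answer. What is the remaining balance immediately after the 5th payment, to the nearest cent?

€6,641.87

Monthly rate r = 26.8%/12 = 2.23333% = 0.0223333.
Each month: B ← B·(1+r) − €310.00.
Month 1: interest €165.24; balance after payment €7,253.98.
Month 2: interest €162.01; balance after payment €7,105.98.
Month 3: interest €158.70; balance after payment €6,954.68.
Month 4: interest €155.32; balance after payment €6,800.01.
Month 5: interest €151.87; balance after payment €6,641.87.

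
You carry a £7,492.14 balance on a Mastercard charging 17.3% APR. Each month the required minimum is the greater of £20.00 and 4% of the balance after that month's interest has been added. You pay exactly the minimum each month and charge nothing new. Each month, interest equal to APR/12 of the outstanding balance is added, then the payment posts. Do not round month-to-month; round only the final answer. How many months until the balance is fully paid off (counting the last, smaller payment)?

Monthly rate r = 17.3%/12 = 1.44167% = 0.0144167.
While 4% of the post-interest balance exceeds £20.00, each month B ← (B·(1+r))·(1 − 0.04), i.e. B shrinks by the factor (1+r)·0.96 = 0.97384.
This holds for months 1–103. Entering month 104 the balance is £488.46; 4% of the post-interest balance is now below £20.00, so the flat £20.00 minimum applies from here.
From month 104 a fixed £20.00 at rate r clears £488.46 in 31 more payments. Total: 103 + 31 = 134 months.

134 months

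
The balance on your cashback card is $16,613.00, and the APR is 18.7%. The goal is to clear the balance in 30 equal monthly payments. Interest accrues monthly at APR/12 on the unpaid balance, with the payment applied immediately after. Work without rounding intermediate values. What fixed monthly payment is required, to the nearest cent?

$697.49

Monthly rate r = 18.7%/12 = 1.55833% = 0.0155833.
Level-payment amortization: P = B₀·r / (1 − (1+r)^(−n)) = 16613.00·0.0155833 / (1 − 1.01558^(−30)).
Denominator 1 − (1+r)^(−30) = 0.371170297.
P = 258.886 / 0.371170297 ≈ 697.49.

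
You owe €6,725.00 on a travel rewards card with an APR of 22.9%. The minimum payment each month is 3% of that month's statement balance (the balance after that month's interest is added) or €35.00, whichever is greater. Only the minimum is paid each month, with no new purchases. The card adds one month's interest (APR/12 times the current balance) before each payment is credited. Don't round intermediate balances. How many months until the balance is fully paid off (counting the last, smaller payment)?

205 months

Monthly rate r = 22.9%/12 = 1.90833% = 0.0190833.
While 3% of the post-interest balance exceeds €35.00, each month B ← (B·(1+r))·(1 − 0.03), i.e. B shrinks by the factor (1+r)·0.97 = 0.98851.
This holds for months 1–154. Entering month 155 the balance is €1,134.57; 3% of the post-interest balance is now below €35.00, so the flat €35.00 minimum applies from here.
From month 155 a fixed €35.00 at rate r clears €1,134.57 in 51 more payments. Total: 154 + 51 = 205 months.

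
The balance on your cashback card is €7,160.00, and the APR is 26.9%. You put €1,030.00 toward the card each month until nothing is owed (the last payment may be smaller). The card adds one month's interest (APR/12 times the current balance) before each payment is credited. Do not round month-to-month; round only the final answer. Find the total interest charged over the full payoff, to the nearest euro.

Monthly rate r = 26.9%/12 = 2.24167% = 0.0224167.
Payoff takes n = ⌈−ln(1 − rB₀/P)/ln(1+r)⌉ = ⌈7.641⌉ = 8 payments; the last is €663.11.
Total paid = 7·€1,030.00 + €663.11 = €7,873.11.
Total interest = total paid − principal = €7,873.11 − €7,160.00 = €713.11.

€713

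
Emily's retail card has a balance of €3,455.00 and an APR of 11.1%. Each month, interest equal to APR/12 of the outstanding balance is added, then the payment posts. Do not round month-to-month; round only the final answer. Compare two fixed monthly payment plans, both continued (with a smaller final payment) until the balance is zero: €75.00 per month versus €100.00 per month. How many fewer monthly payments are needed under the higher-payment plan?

19 fewer payments

Monthly rate r = 11.1%/12 = 0.925% = 0.00925.
At €75.00/mo: n = ⌈−ln(1 − rB₀/P)/ln(1+r)⌉ = 61 payments (last €23.54); total interest = total paid − €3,455.00 = €1,068.54.
At €100.00/mo: 42 payments (last €82.06); total interest €727.06.
Payments saved = 61 − 42 = 19.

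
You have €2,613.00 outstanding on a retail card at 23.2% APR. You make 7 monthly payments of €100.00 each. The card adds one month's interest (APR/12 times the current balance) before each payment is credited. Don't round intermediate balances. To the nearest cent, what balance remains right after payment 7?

Monthly rate r = 23.2%/12 = 1.93333% = 0.0193333.
Each month: B ← B·(1+r) − €100.00.
Month 1: interest €50.52; balance after payment €2,563.52.
Month 2: interest €49.56; balance after payment €2,513.08.
Month 3: interest €48.59; balance after payment €2,461.67.
Month 4: interest €47.59; balance after payment €2,409.26.
Month 5: interest €46.58; balance after payment €2,355.84.
Month 6: interest €45.55; balance after payment €2,301.38.
Month 7: interest €44.49; balance after payment €2,245.88.

€2,245.88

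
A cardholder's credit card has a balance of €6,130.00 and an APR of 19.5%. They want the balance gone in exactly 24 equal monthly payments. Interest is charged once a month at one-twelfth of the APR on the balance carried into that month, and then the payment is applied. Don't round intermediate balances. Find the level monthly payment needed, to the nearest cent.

€310.50

Monthly rate r = 19.5%/12 = 1.625% = 0.01625.
Level-payment amortization: P = B₀·r / (1 − (1+r)^(−n)) = 6130.00·0.01625 / (1 − 1.01625^(−24)).
Denominator 1 − (1+r)^(−24) = 0.320817334.
P = 99.6125 / 0.320817334 ≈ 310.50.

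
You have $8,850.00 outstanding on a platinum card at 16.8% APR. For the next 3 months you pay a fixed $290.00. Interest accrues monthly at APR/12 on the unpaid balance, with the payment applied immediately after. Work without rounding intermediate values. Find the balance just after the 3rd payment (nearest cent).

Monthly rate r = 16.8%/12 = 1.4% = 0.014.
Each month: B ← B·(1+r) − $290.00.
Month 1: interest $123.90; balance after payment $8,683.90.
Month 2: interest $121.57; balance after payment $8,515.47.
Month 3: interest $119.22; balance after payment $8,344.69.

$8,344.69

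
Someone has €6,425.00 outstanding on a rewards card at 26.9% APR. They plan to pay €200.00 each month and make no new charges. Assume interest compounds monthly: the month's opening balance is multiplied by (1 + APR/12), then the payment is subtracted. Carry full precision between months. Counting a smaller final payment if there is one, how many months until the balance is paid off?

Monthly rate r = 26.9%/12 = 2.24167% = 0.0224167.
Recurrence: B ← B·(1+r) − €200.00.
Month 1: interest €144.03; balance after payment €6,369.03.
Month 2: interest €142.77; balance after payment €6,311.80.
Closed form: n = −ln(1 − rB₀/P)/ln(1+r) = −ln(0.27986)/ln(1.02242) ≈ 57.443, so the balance reaches zero during payment 58.

58 months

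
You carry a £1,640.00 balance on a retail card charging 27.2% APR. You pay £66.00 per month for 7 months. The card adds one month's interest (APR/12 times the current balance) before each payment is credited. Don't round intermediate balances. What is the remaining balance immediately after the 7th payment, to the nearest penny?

£1,423.96

Monthly rate r = 27.2%/12 = 2.26667% = 0.0226667.
Each month: B ← B·(1+r) − £66.00.
Month 1: interest £37.17; balance after payment £1,611.17.
Month 2: interest £36.52; balance after payment £1,581.69.
Month 3: interest £35.85; balance after payment £1,551.54.
Month 4: interest £35.17; balance after payment £1,520.71.
Month 5: interest £34.47; balance after payment £1,489.18.
Month 6: interest £33.75; balance after payment £1,456.94.
Month 7: interest £33.02; balance after payment £1,423.96.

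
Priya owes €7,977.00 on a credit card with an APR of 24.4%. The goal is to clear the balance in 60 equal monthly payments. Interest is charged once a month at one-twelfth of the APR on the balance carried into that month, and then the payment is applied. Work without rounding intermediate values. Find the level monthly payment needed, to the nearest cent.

Monthly rate r = 24.4%/12 = 2.03333% = 0.0203333.
Level-payment amortization: P = B₀·r / (1 − (1+r)^(−n)) = 7977.00·0.0203333 / (1 − 1.02033^(−60)).
Denominator 1 − (1+r)^(−60) = 0.701134691.
P = 162.199 / 0.701134691 ≈ 231.34.

€231.34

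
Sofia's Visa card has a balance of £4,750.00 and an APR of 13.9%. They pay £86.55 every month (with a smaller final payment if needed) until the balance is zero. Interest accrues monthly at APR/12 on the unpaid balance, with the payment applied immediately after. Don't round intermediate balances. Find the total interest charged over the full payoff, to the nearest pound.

Monthly rate r = 13.9%/12 = 1.15833% = 0.0115833.
Payoff takes n = ⌈−ln(1 − rB₀/P)/ln(1+r)⌉ = ⌈87.682⌉ = 88 payments; the last is £59.11.
Total paid = 87·£86.55 + £59.11 = £7,588.96.
Total interest = total paid − principal = £7,588.96 − £4,750.00 = £2,838.96.

£2,839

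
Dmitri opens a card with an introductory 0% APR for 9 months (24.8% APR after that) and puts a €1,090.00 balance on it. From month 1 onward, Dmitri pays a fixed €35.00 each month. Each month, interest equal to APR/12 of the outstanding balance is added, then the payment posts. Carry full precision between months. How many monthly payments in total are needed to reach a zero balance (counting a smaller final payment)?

Promo months 1–9 at r₀ = 0%/12 = 0; months 10+ at r₁ = 24.8%/12 = 0.0206667.
After month 9 (no interest yet): B = €1,090.00 − 9·€35.00 = €775.00.
Then at r₁ with €35.00/mo: n₂ = −ln(1 − r₁·B/P)/ln(1+r₁) ≈ 29.91 → 30 more payments.

39 months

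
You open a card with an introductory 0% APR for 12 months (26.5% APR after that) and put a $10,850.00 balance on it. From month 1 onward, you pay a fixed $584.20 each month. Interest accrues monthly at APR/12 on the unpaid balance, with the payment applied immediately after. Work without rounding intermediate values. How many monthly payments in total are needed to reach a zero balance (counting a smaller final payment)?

Promo months 1–12 at r₀ = 0%/12 = 0; months 13+ at r₁ = 26.5%/12 = 0.0220833.
After month 12 (no interest yet): B = $10,850.00 − 12·$584.20 = $3,839.60.
Then at r₁ with $584.20/mo: n₂ = −ln(1 − r₁·B/P)/ln(1+r₁) ≈ 7.18 → 8 more payments.

20 months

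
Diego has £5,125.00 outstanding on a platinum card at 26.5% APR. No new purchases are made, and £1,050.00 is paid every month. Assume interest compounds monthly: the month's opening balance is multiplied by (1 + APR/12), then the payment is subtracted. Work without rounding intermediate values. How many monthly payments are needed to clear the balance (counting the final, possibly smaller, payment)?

Monthly rate r = 26.5%/12 = 2.20833% = 0.0220833.
Recurrence: B ← B·(1+r) − £1,050.00.
Month 1: interest £113.18; balance after payment £4,188.18.
Month 2: interest £92.49; balance after payment £3,230.67.
Month 3: interest £71.34; balance after payment £2,252.01.
Month 4: interest £49.73; balance after payment £1,251.74.
Month 5: interest £27.64; balance after payment £229.38.
Month 6: interest £5.07; balance after payment £0.00.

6 months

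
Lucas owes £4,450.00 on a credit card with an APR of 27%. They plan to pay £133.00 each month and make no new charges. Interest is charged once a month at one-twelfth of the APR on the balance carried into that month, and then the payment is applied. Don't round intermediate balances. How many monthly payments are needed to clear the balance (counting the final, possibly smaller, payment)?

63 payments

Monthly rate r = 27%/12 = 2.25% = 0.0225.
Recurrence: B ← B·(1+r) − £133.00.
Month 1: interest £100.12; balance after payment £4,417.12.
Month 2: interest £99.39; balance after payment £4,383.51.
Closed form: n = −ln(1 − rB₀/P)/ln(1+r) = −ln(0.24718)/ln(1.0225) ≈ 62.813, so the balance reaches zero during payment 63.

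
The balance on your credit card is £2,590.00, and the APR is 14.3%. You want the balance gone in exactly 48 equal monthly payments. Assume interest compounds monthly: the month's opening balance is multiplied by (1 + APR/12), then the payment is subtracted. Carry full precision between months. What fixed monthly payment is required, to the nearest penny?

£71.17

Monthly rate r = 14.3%/12 = 1.19167% = 0.0119167.
Level-payment amortization: P = B₀·r / (1 − (1+r)^(−n)) = 2590.00·0.0119167 / (1 − 1.01192^(−48)).
Denominator 1 − (1+r)^(−48) = 0.433692844.
P = 30.8642 / 0.433692844 ≈ 71.17.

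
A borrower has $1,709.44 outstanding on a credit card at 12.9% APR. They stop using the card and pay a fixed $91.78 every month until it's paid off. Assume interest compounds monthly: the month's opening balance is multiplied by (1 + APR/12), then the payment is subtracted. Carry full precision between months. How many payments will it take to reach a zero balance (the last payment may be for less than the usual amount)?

Monthly rate r = 12.9%/12 = 1.075% = 0.01075.
Recurrence: B ← B·(1+r) − $91.78.
Month 1: interest $18.38; balance after payment $1,636.04.
Month 2: interest $17.59; balance after payment $1,561.84.
Closed form: n = −ln(1 − rB₀/P)/ln(1+r) = −ln(0.79978)/ln(1.01075) ≈ 20.895, so the balance reaches zero during payment 21.

21 payments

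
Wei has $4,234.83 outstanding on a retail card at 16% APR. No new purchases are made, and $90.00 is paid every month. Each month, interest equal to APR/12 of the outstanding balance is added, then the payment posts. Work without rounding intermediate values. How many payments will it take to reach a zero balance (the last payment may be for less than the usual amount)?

75 months

Monthly rate r = 16%/12 = 1.33333% = 0.0133333.
Recurrence: B ← B·(1+r) − $90.00.
Month 1: interest $56.46; balance after payment $4,201.29.
Month 2: interest $56.02; balance after payment $4,167.31.
Closed form: n = −ln(1 − rB₀/P)/ln(1+r) = −ln(0.37262)/ln(1.01333) ≈ 74.533, so the balance reaches zero during payment 75.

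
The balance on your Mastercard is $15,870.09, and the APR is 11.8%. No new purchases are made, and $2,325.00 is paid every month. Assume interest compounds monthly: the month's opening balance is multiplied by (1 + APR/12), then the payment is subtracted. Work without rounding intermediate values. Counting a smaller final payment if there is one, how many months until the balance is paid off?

Monthly rate r = 11.8%/12 = 0.983333% = 0.00983333.
Recurrence: B ← B·(1+r) − $2,325.00.
Month 1: interest $156.06; balance after payment $13,701.15.
Month 2: interest $134.73; balance after payment $11,510.87.
Closed form: n = −ln(1 − rB₀/P)/ln(1+r) = −ln(0.93288)/ln(1.00983) ≈ 7.100, so the balance reaches zero during payment 8.

8 months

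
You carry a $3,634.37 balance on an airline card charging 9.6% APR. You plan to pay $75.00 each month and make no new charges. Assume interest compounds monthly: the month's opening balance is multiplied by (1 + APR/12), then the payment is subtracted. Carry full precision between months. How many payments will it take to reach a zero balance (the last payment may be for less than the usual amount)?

Monthly rate r = 9.6%/12 = 0.8% = 0.008.
Recurrence: B ← B·(1+r) − $75.00.
Month 1: interest $29.07; balance after payment $3,588.44.
Month 2: interest $28.71; balance after payment $3,542.15.
Closed form: n = −ln(1 − rB₀/P)/ln(1+r) = −ln(0.61233)/ln(1.008) ≈ 61.555, so the balance reaches zero during payment 62.

62 months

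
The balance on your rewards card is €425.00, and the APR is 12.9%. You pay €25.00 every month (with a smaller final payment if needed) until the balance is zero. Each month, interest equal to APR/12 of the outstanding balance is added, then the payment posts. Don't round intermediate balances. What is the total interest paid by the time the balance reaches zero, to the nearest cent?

€46.86

Monthly rate r = 12.9%/12 = 1.075% = 0.01075.
Payoff takes n = ⌈−ln(1 − rB₀/P)/ln(1+r)⌉ = ⌈18.874⌉ = 19 payments; the last is €21.86.
Total paid = 18·€25.00 + €21.86 = €471.86.
Total interest = total paid − principal = €471.86 − €425.00 = €46.86.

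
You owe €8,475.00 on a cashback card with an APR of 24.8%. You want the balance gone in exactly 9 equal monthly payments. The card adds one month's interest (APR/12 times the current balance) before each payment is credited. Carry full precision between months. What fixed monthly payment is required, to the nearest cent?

Monthly rate r = 24.8%/12 = 2.06667% = 0.0206667.
Level-payment amortization: P = B₀·r / (1 − (1+r)^(−n)) = 8475.00·0.0206667 / (1 − 1.02067^(−9)).
Denominator 1 − (1+r)^(−9) = 0.168150777.
P = 175.15 / 0.168150777 ≈ 1041.62.

€1,041.62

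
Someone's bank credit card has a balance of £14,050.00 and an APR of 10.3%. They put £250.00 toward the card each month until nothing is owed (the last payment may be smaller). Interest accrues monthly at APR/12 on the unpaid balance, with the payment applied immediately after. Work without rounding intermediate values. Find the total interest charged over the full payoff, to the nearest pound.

£5,212

Monthly rate r = 10.3%/12 = 0.858333% = 0.00858333.
Payoff takes n = ⌈−ln(1 − rB₀/P)/ln(1+r)⌉ = ⌈77.050⌉ = 78 payments; the last is £12.45.
Total paid = 77·£250.00 + £12.45 = £19,262.45.
Total interest = total paid − principal = £19,262.45 − £14,050.00 = £5,212.45.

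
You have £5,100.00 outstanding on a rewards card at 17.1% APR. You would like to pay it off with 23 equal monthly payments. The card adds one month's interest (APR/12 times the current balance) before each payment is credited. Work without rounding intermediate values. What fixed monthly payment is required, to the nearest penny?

£261.62

Monthly rate r = 17.1%/12 = 1.425% = 0.01425.
Level-payment amortization: P = B₀·r / (1 − (1+r)^(−n)) = 5100.00·0.01425 / (1 − 1.01425^(−23)).
Denominator 1 − (1+r)^(−23) = 0.277788128.
P = 72.675 / 0.277788128 ≈ 261.62.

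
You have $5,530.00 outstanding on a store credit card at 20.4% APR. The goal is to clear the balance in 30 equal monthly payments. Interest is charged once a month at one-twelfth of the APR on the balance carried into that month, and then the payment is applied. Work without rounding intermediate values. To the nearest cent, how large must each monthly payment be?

$236.85

Monthly rate r = 20.4%/12 = 1.7% = 0.017.
Level-payment amortization: P = B₀·r / (1 − (1+r)^(−n)) = 5530.00·0.017 / (1 − 1.017^(−30)).
Denominator 1 − (1+r)^(−30) = 0.396924879.
P = 94.01 / 0.396924879 ≈ 236.85.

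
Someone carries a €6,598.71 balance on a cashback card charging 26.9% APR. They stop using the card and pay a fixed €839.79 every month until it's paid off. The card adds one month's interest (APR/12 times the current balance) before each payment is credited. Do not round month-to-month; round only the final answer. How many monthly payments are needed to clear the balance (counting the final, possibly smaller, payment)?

9 payments

Monthly rate r = 26.9%/12 = 2.24167% = 0.0224167.
Recurrence: B ← B·(1+r) − €839.79.
Month 1: interest €147.92; balance after payment €5,906.84.
Month 2: interest €132.41; balance after payment €5,199.46.
Closed form: n = −ln(1 − rB₀/P)/ln(1+r) = −ln(0.82386)/ln(1.02242) ≈ 8.740, so the balance reaches zero during payment 9.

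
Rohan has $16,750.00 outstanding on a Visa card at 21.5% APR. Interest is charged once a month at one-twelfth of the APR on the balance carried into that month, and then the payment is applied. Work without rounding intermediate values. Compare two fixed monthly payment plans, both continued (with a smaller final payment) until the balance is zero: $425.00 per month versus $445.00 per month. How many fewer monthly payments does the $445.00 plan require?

5 fewer payments

Monthly rate r = 21.5%/12 = 1.79167% = 0.0179167.
At $425.00/mo: n = ⌈−ln(1 − rB₀/P)/ln(1+r)⌉ = 69 payments (last $408.47); total interest = total paid − $16,750.00 = $12,558.47.
At $445.00/mo: 64 payments (last $83.34); total interest $11,368.34.
Payments saved = 69 − 64 = 5.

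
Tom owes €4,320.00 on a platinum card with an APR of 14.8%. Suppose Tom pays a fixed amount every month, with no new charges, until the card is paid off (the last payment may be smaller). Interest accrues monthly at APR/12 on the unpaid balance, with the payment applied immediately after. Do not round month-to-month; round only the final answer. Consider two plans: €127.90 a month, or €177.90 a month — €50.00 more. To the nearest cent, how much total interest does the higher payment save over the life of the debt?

Monthly rate r = 14.8%/12 = 1.23333% = 0.0123333.
At €127.90/mo: n = ⌈−ln(1 − rB₀/P)/ln(1+r)⌉ = 44 payments (last €122.64); total interest = total paid − €4,320.00 = €1,302.34.
At €177.90/mo: 30 payments (last €6.91); total interest €846.01.
Interest saved = €1,302.34 − €846.01 = €456.33.

€456.33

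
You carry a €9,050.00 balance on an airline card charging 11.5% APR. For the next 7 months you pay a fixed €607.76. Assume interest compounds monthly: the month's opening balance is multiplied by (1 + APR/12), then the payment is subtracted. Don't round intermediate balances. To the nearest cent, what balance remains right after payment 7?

€5,296.24

Monthly rate r = 11.5%/12 = 0.958333% = 0.00958333.
Each month: B ← B·(1+r) − €607.76.
Month 1: interest €86.73; balance after payment €8,528.97.
Month 2: interest €81.74; balance after payment €8,002.95.
Month 3: interest €76.69; balance after payment €7,471.88.
Month 4: interest €71.61; balance after payment €6,935.73.
Month 5: interest €66.47; balance after payment €6,394.43.
Month 6: interest €61.28; balance after payment €5,847.95.
Month 7: interest €56.04; balance after payment €5,296.24.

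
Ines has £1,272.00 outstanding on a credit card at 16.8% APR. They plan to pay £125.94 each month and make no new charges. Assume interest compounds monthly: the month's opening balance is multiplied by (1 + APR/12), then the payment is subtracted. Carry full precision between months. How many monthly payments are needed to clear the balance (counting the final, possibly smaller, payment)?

11 payments

Monthly rate r = 16.8%/12 = 1.4% = 0.014.
Recurrence: B ← B·(1+r) − £125.94.
Month 1: interest £17.81; balance after payment £1,163.87.
Month 2: interest £16.29; balance after payment £1,054.22.
Closed form: n = −ln(1 − rB₀/P)/ln(1+r) = −ln(0.8586)/ln(1.014) ≈ 10.966, so the balance reaches zero during payment 11.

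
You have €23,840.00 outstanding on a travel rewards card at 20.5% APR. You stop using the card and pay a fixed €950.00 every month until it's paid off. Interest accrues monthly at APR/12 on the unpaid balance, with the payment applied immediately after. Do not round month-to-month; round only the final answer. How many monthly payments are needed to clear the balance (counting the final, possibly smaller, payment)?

34 months

Monthly rate r = 20.5%/12 = 1.70833% = 0.0170833.
Recurrence: B ← B·(1+r) − €950.00.
Month 1: interest €407.27; balance after payment €23,297.27.
Month 2: interest €397.99; balance after payment €22,745.26.
Closed form: n = −ln(1 − rB₀/P)/ln(1+r) = −ln(0.5713)/ln(1.01708) ≈ 33.050, so the balance reaches zero during payment 34.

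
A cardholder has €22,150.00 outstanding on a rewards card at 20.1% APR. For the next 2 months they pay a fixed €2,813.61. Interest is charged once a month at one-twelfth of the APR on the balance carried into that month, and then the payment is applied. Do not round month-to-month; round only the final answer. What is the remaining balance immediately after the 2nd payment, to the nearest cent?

Monthly rate r = 20.1%/12 = 1.675% = 0.01675.
Each month: B ← B·(1+r) − €2,813.61.
Month 1: interest €371.01; balance after payment €19,707.40.
Month 2: interest €330.10; balance after payment €17,223.89.

€17,223.89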